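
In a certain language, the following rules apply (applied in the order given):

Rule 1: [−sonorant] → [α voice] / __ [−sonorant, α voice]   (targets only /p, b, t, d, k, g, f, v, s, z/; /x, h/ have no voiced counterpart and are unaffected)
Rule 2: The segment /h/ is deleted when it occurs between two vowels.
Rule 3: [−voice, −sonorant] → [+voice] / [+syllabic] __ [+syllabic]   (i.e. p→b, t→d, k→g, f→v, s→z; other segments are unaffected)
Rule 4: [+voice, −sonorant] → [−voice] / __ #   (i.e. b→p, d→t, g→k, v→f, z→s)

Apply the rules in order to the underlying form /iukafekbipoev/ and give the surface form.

Rule 1 (regressive voicing assimilation): /k/ precedes the voiced obstruent /b/, so it voices to [g] by assimilation. /iukafekbipoev/ → iukafegbipoev.
Rule 2 (intervocalic h-deletion): no segment meets the environment; /iukafegbipoev/ is unchanged.
Rule 3 (intervocalic voicing): /k/ is a voiceless obstruent between vowels /u/ and /a/, so it voices to [g]. /f/ is a voiceless obstruent between vowels /a/ and /e/, so it voices to [v]. /p/ is a voiceless obstruent between vowels /i/ and /o/, so it voices to [b]. /iukafegbipoev/ → iugavegbiboev.
Rule 4 (final devoicing): /v/ is a voiced obstruent in word-final position, so it devoices to [f]. /iugavegbiboev/ → iugavegbiboef.

iugavegbiboef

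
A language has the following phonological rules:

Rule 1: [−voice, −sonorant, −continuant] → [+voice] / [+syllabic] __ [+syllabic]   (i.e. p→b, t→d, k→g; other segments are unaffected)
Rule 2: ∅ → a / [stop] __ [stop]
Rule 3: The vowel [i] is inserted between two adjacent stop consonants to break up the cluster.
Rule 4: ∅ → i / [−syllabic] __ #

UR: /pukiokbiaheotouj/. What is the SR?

Rule 1 (intervocalic voicing): /k/ is a voiceless stop between vowels /u/ and /i/, so it voices to [g]. /t/ is a voiceless stop between vowels /o/ and /o/, so it voices to [d]. /pukiokbiaheotouj/ → pugiokbiaheodouj.
Rule 2 (stop-cluster a-epenthesis): /k/ and /b/ form a stop–stop cluster, so [a] is inserted between them. /pugiokbiaheodouj/ → pugiokabiaheodouj.
Rule 3 (stop-cluster i-epenthesis): no segment meets the environment; /pugiokabiaheodouj/ is unchanged.
Rule 4 (final i-epenthesis): the form ends in the consonant /j/, so [i] is inserted word-finally. /pugiokabiaheodouj/ → pugiokabiaheodouji.

pugiokabiaheodouji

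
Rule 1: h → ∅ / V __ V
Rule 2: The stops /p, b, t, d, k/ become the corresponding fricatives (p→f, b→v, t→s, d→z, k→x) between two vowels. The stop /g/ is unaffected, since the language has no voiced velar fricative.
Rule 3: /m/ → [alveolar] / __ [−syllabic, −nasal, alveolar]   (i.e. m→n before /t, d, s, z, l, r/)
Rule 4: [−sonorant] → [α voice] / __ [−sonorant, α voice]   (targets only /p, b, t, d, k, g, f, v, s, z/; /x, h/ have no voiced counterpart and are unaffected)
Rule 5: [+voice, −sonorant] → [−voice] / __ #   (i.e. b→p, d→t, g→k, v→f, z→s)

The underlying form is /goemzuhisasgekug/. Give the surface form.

Rule 1 (intervocalic h-deletion): /h/ occurs between vowels /u/ and /i/, so it deletes. /goemzuhisasgekug/ → goemzuisasgekug.
Rule 2 (intervocalic spirantization): /k/ is a stop between vowels /e/ and /u/, so it spirantizes to the fricative [x]. /goemzuisasgekug/ → goemzuisasgexug.
Rule 3 (nasal place assimilation): /m/ precedes the alveolar consonant /z/, so it assimilates in place to [n]. /goemzuisasgexug/ → goenzuisasgexug.
Rule 4 (regressive voicing assimilation): /s/ precedes the voiced obstruent /g/, so it voices to [z] by assimilation. /goenzuisasgexug/ → goenzuisazgexug.
Rule 5 (final devoicing): /g/ is a voiced obstruent in word-final position, so it devoices to [k]. /goenzuisazgexug/ → goenzuisazgexuk.

goenzuisazgexuk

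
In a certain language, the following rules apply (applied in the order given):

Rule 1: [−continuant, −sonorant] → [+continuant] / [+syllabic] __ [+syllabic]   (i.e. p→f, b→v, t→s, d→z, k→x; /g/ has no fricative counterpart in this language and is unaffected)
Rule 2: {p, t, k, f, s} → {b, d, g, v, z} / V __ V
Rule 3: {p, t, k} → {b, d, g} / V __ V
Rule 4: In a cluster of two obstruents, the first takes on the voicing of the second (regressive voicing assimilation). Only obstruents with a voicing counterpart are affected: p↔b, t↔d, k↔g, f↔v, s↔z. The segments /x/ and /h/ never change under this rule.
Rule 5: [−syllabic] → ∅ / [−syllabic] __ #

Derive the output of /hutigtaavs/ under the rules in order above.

Rule 1 (intervocalic spirantization): /t/ is a stop between vowels /u/ and /i/, so it spirantizes to the fricative [s]. /hutigtaavs/ → husigtaavs.
Rule 2 (intervocalic voicing): /s/ is a voiceless obstruent between vowels /u/ and /i/, so it voices to [z]. /husigtaavs/ → huzigtaavs.
Rule 3 (intervocalic voicing): no segment meets the environment; /huzigtaavs/ is unchanged.
Rule 4 (regressive voicing assimilation): /g/ precedes the voiceless obstruent /t/, so it devoices to [k] by assimilation. /v/ precedes the voiceless obstruent /s/, so it devoices to [f] by assimilation. /huzigtaavs/ → huziktaafs.
Rule 5 (final cluster simplification): /s/ is the second consonant of a word-final cluster /fs/, so it deletes. /huziktaafs/ → huziktaaf.

huziktaaf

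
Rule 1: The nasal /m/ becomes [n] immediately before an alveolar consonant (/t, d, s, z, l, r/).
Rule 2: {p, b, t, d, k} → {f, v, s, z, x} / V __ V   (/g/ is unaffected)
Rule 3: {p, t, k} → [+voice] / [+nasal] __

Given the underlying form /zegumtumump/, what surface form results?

Rule 1 (nasal place assimilation): /m/ precedes the alveolar consonant /t/, so it assimilates in place to [n]. /zegumtumump/ → zeguntumump.
Rule 2 (intervocalic spirantization): no segment meets the environment; /zeguntumump/ is unchanged.
Rule 3 (post-nasal voicing): /t/ is a voiceless stop immediately after the nasal /n/, so it voices to [d]. /p/ is a voiceless stop immediately after the nasal /m/, so it voices to [b]. /zeguntumump/ → zegundumumb.

zegundumumb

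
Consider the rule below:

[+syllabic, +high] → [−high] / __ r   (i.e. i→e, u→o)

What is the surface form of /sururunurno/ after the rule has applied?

/u/ is a high vowel immediately before /r/, so it lowers to [o].
/u/ is a high vowel immediately before /r/, so it lowers to [o].
/u/ is a high vowel immediately before /r/, so it lowers to [o].
Surface form: [sororunorno].

sororunorno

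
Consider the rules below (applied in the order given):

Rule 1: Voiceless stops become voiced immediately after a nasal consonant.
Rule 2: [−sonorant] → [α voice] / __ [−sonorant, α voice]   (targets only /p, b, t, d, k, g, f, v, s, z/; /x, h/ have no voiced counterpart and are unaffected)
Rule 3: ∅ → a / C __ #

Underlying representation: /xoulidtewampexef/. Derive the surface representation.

xoulittewambexefa

Rule 1 (post-nasal voicing): /p/ is a voiceless stop immediately after the nasal /m/, so it voices to [b]. /xoulidtewampexef/ → xoulidtewambexef.
Rule 2 (regressive voicing assimilation): /d/ precedes the voiceless obstruent /t/, so it devoices to [t] by assimilation. /xoulidtewambexef/ → xoulittewambexef.
Rule 3 (final a-epenthesis): the form ends in the consonant /f/, so [a] is inserted word-finally. /xoulittewambexef/ → xoulittewambexefa.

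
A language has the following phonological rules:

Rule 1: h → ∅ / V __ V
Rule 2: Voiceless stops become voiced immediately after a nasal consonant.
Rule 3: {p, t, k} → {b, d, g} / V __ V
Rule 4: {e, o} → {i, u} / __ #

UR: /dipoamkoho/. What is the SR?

Rule 1 (intervocalic h-deletion): /h/ occurs between vowels /o/ and /o/, so it deletes. /dipoamkoho/ → dipoamkoo.
Rule 2 (post-nasal voicing): /k/ is a voiceless stop immediately after the nasal /m/, so it voices to [g]. /dipoamkoo/ → dipoamgoo.
Rule 3 (intervocalic voicing): /p/ is a voiceless stop between vowels /i/ and /o/, so it voices to [b]. /dipoamgoo/ → diboamgoo.
Rule 4 (final vowel raising): /o/ is a mid vowel in word-final position, so it raises to [u]. /diboamgoo/ → diboamgou.

diboamgou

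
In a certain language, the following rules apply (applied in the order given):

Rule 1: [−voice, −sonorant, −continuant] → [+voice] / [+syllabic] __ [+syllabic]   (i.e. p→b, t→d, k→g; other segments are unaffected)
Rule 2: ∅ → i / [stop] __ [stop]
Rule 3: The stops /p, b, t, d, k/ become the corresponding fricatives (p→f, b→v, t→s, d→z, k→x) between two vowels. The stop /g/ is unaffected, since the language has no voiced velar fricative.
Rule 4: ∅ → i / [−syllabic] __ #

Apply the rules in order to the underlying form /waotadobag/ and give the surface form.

Rule 1 (intervocalic voicing): /t/ is a voiceless stop between vowels /o/ and /a/, so it voices to [d]. /waotadobag/ → waodadobag.
Rule 2 (stop-cluster i-epenthesis): no segment meets the environment; /waodadobag/ is unchanged.
Rule 3 (intervocalic spirantization): /d/ is a stop between vowels /o/ and /a/, so it spirantizes to the fricative [z]. /d/ is a stop between vowels /a/ and /o/, so it spirantizes to the fricative [z]. /b/ is a stop between vowels /o/ and /a/, so it spirantizes to the fricative [v]. /waodadobag/ → waozazovag.
Rule 4 (final i-epenthesis): the form ends in the consonant /g/, so [i] is inserted word-finally. /waozazovag/ → waozazovagi.

waozazovagi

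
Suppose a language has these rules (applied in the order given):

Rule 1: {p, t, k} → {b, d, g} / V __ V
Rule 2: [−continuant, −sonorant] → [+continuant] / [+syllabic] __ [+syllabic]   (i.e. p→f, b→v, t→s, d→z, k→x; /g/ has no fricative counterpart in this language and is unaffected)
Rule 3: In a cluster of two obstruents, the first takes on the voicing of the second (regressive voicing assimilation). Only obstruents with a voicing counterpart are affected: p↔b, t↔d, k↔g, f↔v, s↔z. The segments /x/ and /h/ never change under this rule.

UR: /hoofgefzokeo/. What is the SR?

Rule 1 (intervocalic voicing): /k/ is a voiceless stop between vowels /o/ and /e/, so it voices to [g]. /hoofgefzokeo/ → hoofgefzogeo.
Rule 2 (intervocalic spirantization): no segment meets the environment; /hoofgefzogeo/ is unchanged.
Rule 3 (regressive voicing assimilation): /f/ precedes the voiced obstruent /g/, so it voices to [v] by assimilation. /f/ precedes the voiced obstruent /z/, so it voices to [v] by assimilation. /hoofgefzogeo/ → hoovgevzogeo.

hoovgevzogeo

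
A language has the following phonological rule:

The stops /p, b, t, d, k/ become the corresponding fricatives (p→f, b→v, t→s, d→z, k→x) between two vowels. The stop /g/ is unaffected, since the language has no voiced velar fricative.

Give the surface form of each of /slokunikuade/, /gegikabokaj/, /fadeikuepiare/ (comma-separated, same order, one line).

sloxunixuaze, gegixavoxaj, fazeixuefiare

/slokunikuade/: /k/ is a stop between vowels /o/ and /u/, so it spirantizes to the fricative [x]. /k/ is a stop between vowels /i/ and /u/, so it spirantizes to the fricative [x]. /d/ is a stop between vowels /a/ and /e/, so it spirantizes to the fricative [z]. → [sloxunixuaze].
/gegikabokaj/: /k/ is a stop between vowels /i/ and /a/, so it spirantizes to the fricative [x]. /b/ is a stop between vowels /a/ and /o/, so it spirantizes to the fricative [v]. /k/ is a stop between vowels /o/ and /a/, so it spirantizes to the fricative [x]. → [gegixavoxaj].
/fadeikuepiare/: /d/ is a stop between vowels /a/ and /e/, so it spirantizes to the fricative [z]. /k/ is a stop between vowels /i/ and /u/, so it spirantizes to the fricative [x]. /p/ is a stop between vowels /e/ and /i/, so it spirantizes to the fricative [f]. → [fazeixuefiare].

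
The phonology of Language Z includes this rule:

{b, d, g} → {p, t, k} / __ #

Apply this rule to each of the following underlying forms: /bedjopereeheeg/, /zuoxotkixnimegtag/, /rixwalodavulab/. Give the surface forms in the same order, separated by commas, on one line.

/bedjopereeheeg/: /g/ is a voiced stop in word-final position, so it devoices to [k]. → [bedjopereeheek].
/zuoxotkixnimegtag/: /g/ is a voiced stop in word-final position, so it devoices to [k]. → [zuoxotkixnimegtak].
/rixwalodavulab/: /b/ is a voiced stop in word-final position, so it devoices to [p]. → [rixwalodavulap].

bedjopereeheek, zuoxotkixnimegtak, rixwalodavulap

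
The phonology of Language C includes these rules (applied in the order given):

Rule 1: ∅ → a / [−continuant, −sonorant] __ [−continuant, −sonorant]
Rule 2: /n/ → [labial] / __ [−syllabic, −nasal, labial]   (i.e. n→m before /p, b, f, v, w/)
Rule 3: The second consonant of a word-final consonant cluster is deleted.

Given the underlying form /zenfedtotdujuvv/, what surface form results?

zemfedatotadujuv

Rule 1 (stop-cluster a-epenthesis): /d/ and /t/ form a stop–stop cluster, so [a] is inserted between them. /t/ and /d/ form a stop–stop cluster, so [a] is inserted between them. /zenfedtotdujuvv/ → zenfedatotadujuvv.
Rule 2 (nasal place assimilation): /n/ precedes the labial consonant /f/, so it assimilates in place to [m]. /zenfedatotadujuvv/ → zemfedatotadujuvv.
Rule 3 (final cluster simplification): /v/ is the second consonant of a word-final cluster /vv/, so it deletes. /zemfedatotadujuvv/ → zemfedatotadujuv.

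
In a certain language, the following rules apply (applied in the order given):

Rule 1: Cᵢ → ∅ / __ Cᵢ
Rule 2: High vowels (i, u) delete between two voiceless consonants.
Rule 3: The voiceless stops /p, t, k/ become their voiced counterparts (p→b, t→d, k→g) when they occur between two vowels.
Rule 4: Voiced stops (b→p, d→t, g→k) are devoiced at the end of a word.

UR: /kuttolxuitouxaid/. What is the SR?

ktolxuidouxait

Rule 1 (degemination): /tt/ is a geminate; the first /t/ deletes. /kuttolxuitouxaid/ → kutolxuitouxaid.
Rule 2 (high vowel syncope): /u/ is a high vowel flanked by voiceless consonants /k/ and /t/, so it deletes. /kutolxuitouxaid/ → ktolxuitouxaid.
Rule 3 (intervocalic voicing): /t/ is a voiceless stop between vowels /i/ and /o/, so it voices to [d]. /ktolxuitouxaid/ → ktolxuidouxaid.
Rule 4 (final devoicing): /d/ is a voiced stop in word-final position, so it devoices to [t]. /ktolxuidouxaid/ → ktolxuidouxait.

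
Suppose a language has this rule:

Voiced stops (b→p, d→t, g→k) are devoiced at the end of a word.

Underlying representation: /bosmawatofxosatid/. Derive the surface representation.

/d/ is a voiced stop in word-final position, so it devoices to [t].
The other instance of /b/ does not occur in the required environment and remains unchanged.
Surface form: [bosmawatofxosatit].

bosmawatofxosatit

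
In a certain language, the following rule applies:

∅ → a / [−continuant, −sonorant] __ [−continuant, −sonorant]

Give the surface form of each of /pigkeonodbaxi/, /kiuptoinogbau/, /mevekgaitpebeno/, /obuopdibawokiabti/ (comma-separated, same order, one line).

pigakeonodabaxi, kiupatoinogabau, mevekagaitapebeno, obuopadibawokiabati

/pigkeonodbaxi/: /g/ and /k/ form a stop–stop cluster, so [a] is inserted between them. /d/ and /b/ form a stop–stop cluster, so [a] is inserted between them. → [pigakeonodabaxi].
/kiuptoinogbau/: /p/ and /t/ form a stop–stop cluster, so [a] is inserted between them. /g/ and /b/ form a stop–stop cluster, so [a] is inserted between them. → [kiupatoinogabau].
/mevekgaitpebeno/: /k/ and /g/ form a stop–stop cluster, so [a] is inserted between them. /t/ and /p/ form a stop–stop cluster, so [a] is inserted between them. → [mevekagaitapebeno].
/obuopdibawokiabti/: /p/ and /d/ form a stop–stop cluster, so [a] is inserted between them. /b/ and /t/ form a stop–stop cluster, so [a] is inserted between them. → [obuopadibawokiabati].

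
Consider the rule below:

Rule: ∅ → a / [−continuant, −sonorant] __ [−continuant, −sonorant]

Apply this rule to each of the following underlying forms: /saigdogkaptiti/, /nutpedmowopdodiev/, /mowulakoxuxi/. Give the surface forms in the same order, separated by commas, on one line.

saigadogakapatiti, nutapedmowopadodiev, mowulakoxuxi

/saigdogkaptiti/: /g/ and /d/ form a stop–stop cluster, so [a] is inserted between them. /g/ and /k/ form a stop–stop cluster, so [a] is inserted between them. /p/ and /t/ form a stop–stop cluster, so [a] is inserted between them. → [saigadogakapatiti].
/nutpedmowopdodiev/: /t/ and /p/ form a stop–stop cluster, so [a] is inserted between them. /p/ and /d/ form a stop–stop cluster, so [a] is inserted between them. → [nutapedmowopadodiev].
/mowulakoxuxi/: the rule's environment is not met; surfaces unchanged as [mowulakoxuxi].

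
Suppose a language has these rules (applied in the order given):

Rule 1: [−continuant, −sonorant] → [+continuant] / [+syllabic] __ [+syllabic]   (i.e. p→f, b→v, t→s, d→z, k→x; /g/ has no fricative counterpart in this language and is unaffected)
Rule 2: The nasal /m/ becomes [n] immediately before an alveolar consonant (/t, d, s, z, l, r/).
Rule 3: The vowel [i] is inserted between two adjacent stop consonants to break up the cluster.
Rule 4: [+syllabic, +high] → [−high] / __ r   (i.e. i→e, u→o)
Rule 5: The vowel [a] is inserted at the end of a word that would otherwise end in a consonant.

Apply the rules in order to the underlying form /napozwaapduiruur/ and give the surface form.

Rule 1 (intervocalic spirantization): /p/ is a stop between vowels /a/ and /o/, so it spirantizes to the fricative [f]. /napozwaapduiruur/ → nafozwaapduiruur.
Rule 2 (nasal place assimilation): no segment meets the environment; /nafozwaapduiruur/ is unchanged.
Rule 3 (stop-cluster i-epenthesis): /p/ and /d/ form a stop–stop cluster, so [i] is inserted between them. /nafozwaapduiruur/ → nafozwaapiduiruur.
Rule 4 (pre-rhotic lowering): /i/ is a high vowel immediately before /r/, so it lowers to [e]. /u/ is a high vowel immediately before /r/, so it lowers to [o]. /nafozwaapiduiruur/ → nafozwaapidueruor.
Rule 5 (final a-epenthesis): the form ends in the consonant /r/, so [a] is inserted word-finally. /nafozwaapidueruor/ → nafozwaapidueruora.

nafozwaapidueruora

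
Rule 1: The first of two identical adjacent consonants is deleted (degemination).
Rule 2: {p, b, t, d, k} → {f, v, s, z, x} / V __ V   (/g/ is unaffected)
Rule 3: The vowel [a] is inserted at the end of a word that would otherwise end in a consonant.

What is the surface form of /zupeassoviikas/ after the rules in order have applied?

zufeasoviixasa

Rule 1 (degemination): /ss/ is a geminate; the first /s/ deletes. /zupeassoviikas/ → zupeasoviikas.
Rule 2 (intervocalic spirantization): /p/ is a stop between vowels /u/ and /e/, so it spirantizes to the fricative [f]. /k/ is a stop between vowels /i/ and /a/, so it spirantizes to the fricative [x]. /zupeasoviikas/ → zufeasoviixas.
Rule 3 (final a-epenthesis): the form ends in the consonant /s/, so [a] is inserted word-finally. /zufeasoviixas/ → zufeasoviixasa.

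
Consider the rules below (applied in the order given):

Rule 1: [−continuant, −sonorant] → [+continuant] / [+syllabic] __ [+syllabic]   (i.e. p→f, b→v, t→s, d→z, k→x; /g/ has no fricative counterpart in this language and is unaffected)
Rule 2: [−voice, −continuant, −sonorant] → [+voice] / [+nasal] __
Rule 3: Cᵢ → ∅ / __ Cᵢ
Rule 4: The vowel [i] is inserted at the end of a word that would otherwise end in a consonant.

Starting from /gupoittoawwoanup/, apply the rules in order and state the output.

gufoitoawoanupi

Rule 1 (intervocalic spirantization): /p/ is a stop between vowels /u/ and /o/, so it spirantizes to the fricative [f]. /gupoittoawwoanup/ → gufoittoawwoanup.
Rule 2 (post-nasal voicing): no segment meets the environment; /gufoittoawwoanup/ is unchanged.
Rule 3 (degemination): /tt/ is a geminate; the first /t/ deletes. /ww/ is a geminate; the first /w/ deletes. /gufoittoawwoanup/ → gufoitoawoanup.
Rule 4 (final i-epenthesis): the form ends in the consonant /p/, so [i] is inserted word-finally. /gufoitoawoanup/ → gufoitoawoanupi.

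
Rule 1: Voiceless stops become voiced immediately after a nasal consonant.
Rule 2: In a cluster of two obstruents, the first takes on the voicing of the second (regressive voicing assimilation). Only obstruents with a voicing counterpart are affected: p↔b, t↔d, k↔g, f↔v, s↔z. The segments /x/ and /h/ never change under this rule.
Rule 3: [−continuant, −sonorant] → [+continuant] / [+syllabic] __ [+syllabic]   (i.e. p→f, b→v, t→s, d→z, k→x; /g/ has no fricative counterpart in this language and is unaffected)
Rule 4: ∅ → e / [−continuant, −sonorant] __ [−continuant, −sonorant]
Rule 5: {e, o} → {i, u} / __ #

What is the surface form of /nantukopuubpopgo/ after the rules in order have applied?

Rule 1 (post-nasal voicing): /t/ is a voiceless stop immediately after the nasal /n/, so it voices to [d]. /nantukopuubpopgo/ → nandukopuubpopgo.
Rule 2 (regressive voicing assimilation): /b/ precedes the voiceless obstruent /p/, so it devoices to [p] by assimilation. /p/ precedes the voiced obstruent /g/, so it voices to [b] by assimilation. /nandukopuubpopgo/ → nandukopuuppobgo.
Rule 3 (intervocalic spirantization): /k/ is a stop between vowels /u/ and /o/, so it spirantizes to the fricative [x]. /p/ is a stop between vowels /o/ and /u/, so it spirantizes to the fricative [f]. /nandukopuuppobgo/ → nanduxofuuppobgo.
Rule 4 (stop-cluster e-epenthesis): /p/ and /p/ form a stop–stop cluster, so [e] is inserted between them. /b/ and /g/ form a stop–stop cluster, so [e] is inserted between them. /nanduxofuuppobgo/ → nanduxofuupepobego.
Rule 5 (final vowel raising): /o/ is a mid vowel in word-final position, so it raises to [u]. /nanduxofuupepobego/ → nanduxofuupepobegu.

nanduxofuupepobegu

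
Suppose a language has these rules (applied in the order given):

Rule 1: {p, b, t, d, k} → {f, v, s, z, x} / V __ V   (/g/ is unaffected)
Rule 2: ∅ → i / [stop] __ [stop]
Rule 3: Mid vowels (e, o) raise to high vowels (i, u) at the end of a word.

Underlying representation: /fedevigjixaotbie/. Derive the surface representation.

Rule 1 (intervocalic spirantization): /d/ is a stop between vowels /e/ and /e/, so it spirantizes to the fricative [z]. /fedevigjixaotbie/ → fezevigjixaotbie.
Rule 2 (stop-cluster i-epenthesis): /t/ and /b/ form a stop–stop cluster, so [i] is inserted between them. /fezevigjixaotbie/ → fezevigjixaotibie.
Rule 3 (final vowel raising): /e/ is a mid vowel in word-final position, so it raises to [i]. /fezevigjixaotibie/ → fezevigjixaotibii.

fezevigjixaotibii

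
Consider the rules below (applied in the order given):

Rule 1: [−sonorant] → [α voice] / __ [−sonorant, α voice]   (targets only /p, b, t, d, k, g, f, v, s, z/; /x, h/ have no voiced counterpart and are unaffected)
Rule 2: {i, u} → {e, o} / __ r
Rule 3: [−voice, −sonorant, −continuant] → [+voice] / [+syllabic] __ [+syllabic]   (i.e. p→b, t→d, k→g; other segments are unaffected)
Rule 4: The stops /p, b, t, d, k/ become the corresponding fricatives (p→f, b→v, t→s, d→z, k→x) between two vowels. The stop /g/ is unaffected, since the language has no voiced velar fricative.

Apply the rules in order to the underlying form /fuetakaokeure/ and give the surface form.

Rule 1 (regressive voicing assimilation): no segment meets the environment; /fuetakaokeure/ is unchanged.
Rule 2 (pre-rhotic lowering): /u/ is a high vowel immediately before /r/, so it lowers to [o]. /fuetakaokeure/ → fuetakaokeore.
Rule 3 (intervocalic voicing): /t/ is a voiceless stop between vowels /e/ and /a/, so it voices to [d]. /k/ is a voiceless stop between vowels /a/ and /a/, so it voices to [g]. /k/ is a voiceless stop between vowels /o/ and /e/, so it voices to [g]. /fuetakaokeore/ → fuedagaogeore.
Rule 4 (intervocalic spirantization): /d/ is a stop between vowels /e/ and /a/, so it spirantizes to the fricative [z]. /fuedagaogeore/ → fuezagaogeore.

fuezagaogeore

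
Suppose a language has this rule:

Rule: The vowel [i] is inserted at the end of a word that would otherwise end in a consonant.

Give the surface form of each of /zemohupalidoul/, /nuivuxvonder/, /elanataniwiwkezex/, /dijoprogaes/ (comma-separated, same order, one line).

zemohupalidouli, nuivuxvonderi, elanataniwiwkezexi, dijoprogaesi

/zemohupalidoul/: the form ends in the consonant /l/, so [i] is inserted word-finally. → [zemohupalidouli].
/nuivuxvonder/: the form ends in the consonant /r/, so [i] is inserted word-finally. → [nuivuxvonderi].
/elanataniwiwkezex/: the form ends in the consonant /x/, so [i] is inserted word-finally. → [elanataniwiwkezexi].
/dijoprogaes/: the form ends in the consonant /s/, so [i] is inserted word-finally. → [dijoprogaesi].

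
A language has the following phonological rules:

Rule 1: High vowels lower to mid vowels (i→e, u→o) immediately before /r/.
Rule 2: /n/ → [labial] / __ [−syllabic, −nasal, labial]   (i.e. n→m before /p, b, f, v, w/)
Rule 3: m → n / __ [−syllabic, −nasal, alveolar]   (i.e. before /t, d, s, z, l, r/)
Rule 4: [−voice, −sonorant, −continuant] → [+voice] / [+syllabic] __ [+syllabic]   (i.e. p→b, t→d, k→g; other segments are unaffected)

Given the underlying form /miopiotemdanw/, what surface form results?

Rule 1 (pre-rhotic lowering): no segment meets the environment; /miopiotemdanw/ is unchanged.
Rule 2 (nasal place assimilation): /n/ precedes the labial consonant /w/, so it assimilates in place to [m]. /miopiotemdanw/ → miopiotemdamw.
Rule 3 (nasal place assimilation): /m/ precedes the alveolar consonant /d/, so it assimilates in place to [n]. /miopiotemdamw/ → miopiotendamw.
Rule 4 (intervocalic voicing): /p/ is a voiceless stop between vowels /o/ and /i/, so it voices to [b]. /t/ is a voiceless stop between vowels /o/ and /e/, so it voices to [d]. /miopiotendamw/ → miobiodendamw.

miobiodendamw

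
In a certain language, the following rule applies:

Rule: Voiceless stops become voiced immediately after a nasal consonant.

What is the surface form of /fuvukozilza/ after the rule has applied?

No segment of /fuvukozilza/ meets the structural description of the rule, so the form surfaces unchanged.

fuvukozilza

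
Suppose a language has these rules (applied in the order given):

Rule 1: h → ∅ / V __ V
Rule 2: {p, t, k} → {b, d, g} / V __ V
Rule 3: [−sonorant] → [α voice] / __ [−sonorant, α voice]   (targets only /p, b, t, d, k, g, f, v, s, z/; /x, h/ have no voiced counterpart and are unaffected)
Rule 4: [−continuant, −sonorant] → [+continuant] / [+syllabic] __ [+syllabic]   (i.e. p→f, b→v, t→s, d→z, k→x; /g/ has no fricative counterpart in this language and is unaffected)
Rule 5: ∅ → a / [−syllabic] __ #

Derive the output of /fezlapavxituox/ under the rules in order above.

fezlavafxizuoxa

Rule 1 (intervocalic h-deletion): no segment meets the environment; /fezlapavxituox/ is unchanged.
Rule 2 (intervocalic voicing): /p/ is a voiceless stop between vowels /a/ and /a/, so it voices to [b]. /t/ is a voiceless stop between vowels /i/ and /u/, so it voices to [d]. /fezlapavxituox/ → fezlabavxiduox.
Rule 3 (regressive voicing assimilation): /v/ precedes the voiceless obstruent /x/, so it devoices to [f] by assimilation. /fezlabavxiduox/ → fezlabafxiduox.
Rule 4 (intervocalic spirantization): /b/ is a stop between vowels /a/ and /a/, so it spirantizes to the fricative [v]. /d/ is a stop between vowels /i/ and /u/, so it spirantizes to the fricative [z]. /fezlabafxiduox/ → fezlavafxizuox.
Rule 5 (final a-epenthesis): the form ends in the consonant /x/, so [a] is inserted word-finally. /fezlavafxizuox/ → fezlavafxizuoxa.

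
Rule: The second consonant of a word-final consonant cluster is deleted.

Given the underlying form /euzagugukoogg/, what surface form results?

/g/ is the second consonant of a word-final cluster /gg/, so it deletes.
Surface form: [euzagugukoog].

euzagugukoog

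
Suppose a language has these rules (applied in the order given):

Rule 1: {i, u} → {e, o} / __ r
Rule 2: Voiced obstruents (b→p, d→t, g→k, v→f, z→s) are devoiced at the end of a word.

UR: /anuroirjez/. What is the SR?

anoroerjes

Rule 1 (pre-rhotic lowering): /u/ is a high vowel immediately before /r/, so it lowers to [o]. /i/ is a high vowel immediately before /r/, so it lowers to [e]. /anuroirjez/ → anoroerjez.
Rule 2 (final devoicing): /z/ is a voiced obstruent in word-final position, so it devoices to [s]. /anoroerjez/ → anoroerjes.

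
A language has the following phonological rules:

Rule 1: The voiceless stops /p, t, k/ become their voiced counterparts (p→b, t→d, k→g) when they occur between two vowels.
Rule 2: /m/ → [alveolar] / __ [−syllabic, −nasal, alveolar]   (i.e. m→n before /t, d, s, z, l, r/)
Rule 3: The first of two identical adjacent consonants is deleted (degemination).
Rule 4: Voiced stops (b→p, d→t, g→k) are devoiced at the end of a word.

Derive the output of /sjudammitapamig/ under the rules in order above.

sjudamidabamik

Rule 1 (intervocalic voicing): /t/ is a voiceless stop between vowels /i/ and /a/, so it voices to [d]. /p/ is a voiceless stop between vowels /a/ and /a/, so it voices to [b]. /sjudammitapamig/ → sjudammidabamig.
Rule 2 (nasal place assimilation): no segment meets the environment; /sjudammidabamig/ is unchanged.
Rule 3 (degemination): /mm/ is a geminate; the first /m/ deletes. /sjudammidabamig/ → sjudamidabamig.
Rule 4 (final devoicing): /g/ is a voiced stop in word-final position, so it devoices to [k]. /sjudamidabamig/ → sjudamidabamik.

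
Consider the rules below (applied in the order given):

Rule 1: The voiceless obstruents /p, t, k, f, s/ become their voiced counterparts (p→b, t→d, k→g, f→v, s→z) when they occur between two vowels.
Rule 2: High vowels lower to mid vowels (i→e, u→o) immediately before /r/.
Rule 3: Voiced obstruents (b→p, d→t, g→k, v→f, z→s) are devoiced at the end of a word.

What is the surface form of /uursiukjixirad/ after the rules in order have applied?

uorsiukjixerat

Rule 1 (intervocalic voicing): no segment meets the environment; /uursiukjixirad/ is unchanged.
Rule 2 (pre-rhotic lowering): /u/ is a high vowel immediately before /r/, so it lowers to [o]. /i/ is a high vowel immediately before /r/, so it lowers to [e]. /uursiukjixirad/ → uorsiukjixerad.
Rule 3 (final devoicing): /d/ is a voiced obstruent in word-final position, so it devoices to [t]. /uorsiukjixerad/ → uorsiukjixerat.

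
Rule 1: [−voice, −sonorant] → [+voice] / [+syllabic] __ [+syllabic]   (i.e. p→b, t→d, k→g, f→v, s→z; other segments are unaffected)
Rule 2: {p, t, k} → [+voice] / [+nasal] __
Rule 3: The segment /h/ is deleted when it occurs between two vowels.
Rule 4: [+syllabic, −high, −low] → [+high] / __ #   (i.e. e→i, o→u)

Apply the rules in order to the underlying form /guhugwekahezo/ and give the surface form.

guugwegaezu

Rule 1 (intervocalic voicing): /k/ is a voiceless obstruent between vowels /e/ and /a/, so it voices to [g]. /guhugwekahezo/ → guhugwegahezo.
Rule 2 (post-nasal voicing): no segment meets the environment; /guhugwegahezo/ is unchanged.
Rule 3 (intervocalic h-deletion): /h/ occurs between vowels /u/ and /u/, so it deletes. /h/ occurs between vowels /a/ and /e/, so it deletes. /guhugwegahezo/ → guugwegaezo.
Rule 4 (final vowel raising): /o/ is a mid vowel in word-final position, so it raises to [u]. /guugwegaezo/ → guugwegaezu.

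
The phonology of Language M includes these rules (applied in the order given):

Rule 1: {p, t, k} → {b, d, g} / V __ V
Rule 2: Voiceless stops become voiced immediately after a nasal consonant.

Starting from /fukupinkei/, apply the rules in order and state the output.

Rule 1 (intervocalic voicing): /k/ is a voiceless stop between vowels /u/ and /u/, so it voices to [g]. /p/ is a voiceless stop between vowels /u/ and /i/, so it voices to [b]. /fukupinkei/ → fugubinkei.
Rule 2 (post-nasal voicing): /k/ is a voiceless stop immediately after the nasal /n/, so it voices to [g]. /fugubinkei/ → fugubingei.

fugubingei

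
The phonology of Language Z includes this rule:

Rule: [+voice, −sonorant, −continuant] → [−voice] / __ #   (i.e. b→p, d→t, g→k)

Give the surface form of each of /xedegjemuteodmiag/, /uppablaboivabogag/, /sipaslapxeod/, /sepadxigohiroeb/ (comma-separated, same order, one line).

xedegjemuteodmiak, uppablaboivabogak, sipaslapxeot, sepadxigohiroep

/xedegjemuteodmiag/: /g/ is a voiced stop in word-final position, so it devoices to [k]. → [xedegjemuteodmiak].
/uppablaboivabogag/: /g/ is a voiced stop in word-final position, so it devoices to [k]. → [uppablaboivabogak].
/sipaslapxeod/: /d/ is a voiced stop in word-final position, so it devoices to [t]. → [sipaslapxeot].
/sepadxigohiroeb/: /b/ is a voiced stop in word-final position, so it devoices to [p]. → [sepadxigohiroep].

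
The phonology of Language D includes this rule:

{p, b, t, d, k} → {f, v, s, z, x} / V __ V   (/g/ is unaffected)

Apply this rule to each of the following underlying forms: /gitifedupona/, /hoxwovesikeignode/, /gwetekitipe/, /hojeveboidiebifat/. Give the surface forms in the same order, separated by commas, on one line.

/gitifedupona/: /t/ is a stop between vowels /i/ and /i/, so it spirantizes to the fricative [s]. /d/ is a stop between vowels /e/ and /u/, so it spirantizes to the fricative [z]. /p/ is a stop between vowels /u/ and /o/, so it spirantizes to the fricative [f]. → [gisifezufona].
/hoxwovesikeignode/: /k/ is a stop between vowels /i/ and /e/, so it spirantizes to the fricative [x]. /d/ is a stop between vowels /o/ and /e/, so it spirantizes to the fricative [z]. → [hoxwovesixeignoze].
/gwetekitipe/: /t/ is a stop between vowels /e/ and /e/, so it spirantizes to the fricative [s]. /k/ is a stop between vowels /e/ and /i/, so it spirantizes to the fricative [x]. /t/ is a stop between vowels /i/ and /i/, so it spirantizes to the fricative [s]. /p/ is a stop between vowels /i/ and /e/, so it spirantizes to the fricative [f]. → [gwesexisife].
/hojeveboidiebifat/: /b/ is a stop between vowels /e/ and /o/, so it spirantizes to the fricative [v]. /d/ is a stop between vowels /i/ and /i/, so it spirantizes to the fricative [z]. /b/ is a stop between vowels /e/ and /i/, so it spirantizes to the fricative [v]. → [hojevevoizievifat].

gisifezufona, hoxwovesixeignoze, gwesexisife, hojevevoizievifat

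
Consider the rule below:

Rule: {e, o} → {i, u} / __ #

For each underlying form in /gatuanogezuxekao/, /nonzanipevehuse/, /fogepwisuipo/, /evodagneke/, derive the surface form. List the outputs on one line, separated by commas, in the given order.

/gatuanogezuxekao/: /o/ is a mid vowel in word-final position, so it raises to [u]. → [gatuanogezuxekau].
/nonzanipevehuse/: /e/ is a mid vowel in word-final position, so it raises to [i]. → [nonzanipevehusi].
/fogepwisuipo/: /o/ is a mid vowel in word-final position, so it raises to [u]. → [fogepwisuipu].
/evodagneke/: /e/ is a mid vowel in word-final position, so it raises to [i]. → [evodagneki].

gatuanogezuxekau, nonzanipevehusi, fogepwisuipu, evodagneki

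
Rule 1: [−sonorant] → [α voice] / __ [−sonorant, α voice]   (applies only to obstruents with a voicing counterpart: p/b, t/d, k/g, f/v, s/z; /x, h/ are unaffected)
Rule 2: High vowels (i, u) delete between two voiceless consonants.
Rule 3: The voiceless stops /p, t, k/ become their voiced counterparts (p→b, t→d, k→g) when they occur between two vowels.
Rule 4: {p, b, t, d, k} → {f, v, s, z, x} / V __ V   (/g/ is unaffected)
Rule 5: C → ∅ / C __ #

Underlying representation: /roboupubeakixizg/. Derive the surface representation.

rovouvuveakxiz

Rule 1 (regressive voicing assimilation): no segment meets the environment; /roboupubeakixizg/ is unchanged.
Rule 2 (high vowel syncope): /i/ is a high vowel flanked by voiceless consonants /k/ and /x/, so it deletes. /roboupubeakixizg/ → roboupubeakxizg.
Rule 3 (intervocalic voicing): /p/ is a voiceless stop between vowels /u/ and /u/, so it voices to [b]. /roboupubeakxizg/ → roboububeakxizg.
Rule 4 (intervocalic spirantization): /b/ is a stop between vowels /o/ and /o/, so it spirantizes to the fricative [v]. /b/ is a stop between vowels /u/ and /u/, so it spirantizes to the fricative [v]. /b/ is a stop between vowels /u/ and /e/, so it spirantizes to the fricative [v]. /roboububeakxizg/ → rovouvuveakxizg.
Rule 5 (final cluster simplification): /g/ is the second consonant of a word-final cluster /zg/, so it deletes. /rovouvuveakxizg/ → rovouvuveakxiz.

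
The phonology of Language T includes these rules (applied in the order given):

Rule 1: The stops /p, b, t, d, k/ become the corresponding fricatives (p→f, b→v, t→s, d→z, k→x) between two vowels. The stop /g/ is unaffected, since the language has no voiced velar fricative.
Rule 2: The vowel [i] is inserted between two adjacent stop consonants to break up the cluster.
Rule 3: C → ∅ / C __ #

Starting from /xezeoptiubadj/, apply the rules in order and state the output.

xezeopitiuvad

Rule 1 (intervocalic spirantization): /b/ is a stop between vowels /u/ and /a/, so it spirantizes to the fricative [v]. /xezeoptiubadj/ → xezeoptiuvadj.
Rule 2 (stop-cluster i-epenthesis): /p/ and /t/ form a stop–stop cluster, so [i] is inserted between them. /xezeoptiuvadj/ → xezeopitiuvadj.
Rule 3 (final cluster simplification): /j/ is the second consonant of a word-final cluster /dj/, so it deletes. /xezeopitiuvadj/ → xezeopitiuvad.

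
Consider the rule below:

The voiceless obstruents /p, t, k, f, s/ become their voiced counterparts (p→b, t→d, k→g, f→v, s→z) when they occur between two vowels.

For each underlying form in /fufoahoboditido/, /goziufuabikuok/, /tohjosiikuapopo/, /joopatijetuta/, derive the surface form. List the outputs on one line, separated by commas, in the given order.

fuvoahobodidido, goziuvuabiguok, tohjoziiguabobo, joobadijeduda

/fufoahoboditido/: /f/ is a voiceless obstruent between vowels /u/ and /o/, so it voices to [v]. /t/ is a voiceless obstruent between vowels /i/ and /i/, so it voices to [d]. → [fuvoahobodidido].
/goziufuabikuok/: /f/ is a voiceless obstruent between vowels /u/ and /u/, so it voices to [v]. /k/ is a voiceless obstruent between vowels /i/ and /u/, so it voices to [g]. → [goziuvuabiguok].
/tohjosiikuapopo/: /s/ is a voiceless obstruent between vowels /o/ and /i/, so it voices to [z]. /k/ is a voiceless obstruent between vowels /i/ and /u/, so it voices to [g]. /p/ is a voiceless obstruent between vowels /a/ and /o/, so it voices to [b]. /p/ is a voiceless obstruent between vowels /o/ and /o/, so it voices to [b]. → [tohjoziiguabobo].
/joopatijetuta/: /p/ is a voiceless obstruent between vowels /o/ and /a/, so it voices to [b]. /t/ is a voiceless obstruent between vowels /a/ and /i/, so it voices to [d]. /t/ is a voiceless obstruent between vowels /e/ and /u/, so it voices to [d]. /t/ is a voiceless obstruent between vowels /u/ and /a/, so it voices to [d]. → [joobadijeduda].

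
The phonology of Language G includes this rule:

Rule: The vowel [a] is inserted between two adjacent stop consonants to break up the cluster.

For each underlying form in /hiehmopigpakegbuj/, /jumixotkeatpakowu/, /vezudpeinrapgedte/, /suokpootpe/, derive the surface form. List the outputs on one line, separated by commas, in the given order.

hiehmopigapakegabuj, jumixotakeatapakowu, vezudapeinrapagedate, suokapootape

/hiehmopigpakegbuj/: /g/ and /p/ form a stop–stop cluster, so [a] is inserted between them. /g/ and /b/ form a stop–stop cluster, so [a] is inserted between them. → [hiehmopigapakegabuj].
/jumixotkeatpakowu/: /t/ and /k/ form a stop–stop cluster, so [a] is inserted between them. /t/ and /p/ form a stop–stop cluster, so [a] is inserted between them. → [jumixotakeatapakowu].
/vezudpeinrapgedte/: /d/ and /p/ form a stop–stop cluster, so [a] is inserted between them. /p/ and /g/ form a stop–stop cluster, so [a] is inserted between them. /d/ and /t/ form a stop–stop cluster, so [a] is inserted between them. → [vezudapeinrapagedate].
/suokpootpe/: /k/ and /p/ form a stop–stop cluster, so [a] is inserted between them. /t/ and /p/ form a stop–stop cluster, so [a] is inserted between them. → [suokapootape].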